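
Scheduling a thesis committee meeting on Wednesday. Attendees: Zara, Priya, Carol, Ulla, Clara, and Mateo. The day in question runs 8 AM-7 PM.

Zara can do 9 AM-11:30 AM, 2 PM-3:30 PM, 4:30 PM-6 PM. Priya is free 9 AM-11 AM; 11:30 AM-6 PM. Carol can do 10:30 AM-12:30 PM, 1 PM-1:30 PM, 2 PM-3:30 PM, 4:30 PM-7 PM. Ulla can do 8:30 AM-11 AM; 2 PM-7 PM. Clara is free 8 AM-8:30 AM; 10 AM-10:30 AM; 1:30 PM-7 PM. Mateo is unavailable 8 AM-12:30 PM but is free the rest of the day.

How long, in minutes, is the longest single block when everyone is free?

90

Zara free: 09:00-11:30, 14:00-15:30, 16:30-18:00.
Priya free: 09:00-11:00, 11:30-18:00.
Carol free: 10:30-12:30, 13:00-13:30, 14:00-15:30, 16:30-19:00.
Ulla free: 08:30-11:00, 14:00-19:00.
Clara free: 08:00-08:30, 10:00-10:30, 13:30-19:00.
Mateo free: 12:30-19:00 (invert busy blocks within the working day).
Zara ∩ Priya: 09:00-11:00, 14:00-15:30, 16:30-18:00.
Zara ∩ Priya ∩ Carol: 10:30-11:00, 14:00-15:30, 16:30-18:00.
Zara ∩ Priya ∩ Carol ∩ Ulla: 10:30-11:00, 14:00-15:30, 16:30-18:00.
Zara ∩ Priya ∩ Carol ∩ Ulla ∩ Clara: 14:00-15:30, 16:30-18:00.
Zara ∩ Priya ∩ Carol ∩ Ulla ∩ Clara ∩ Mateo: 14:00-15:30, 16:30-18:00.
So the common availability across everyone is 14:00-15:30, 16:30-18:00.
The longest is 14:00-15:30 at 90 minutes.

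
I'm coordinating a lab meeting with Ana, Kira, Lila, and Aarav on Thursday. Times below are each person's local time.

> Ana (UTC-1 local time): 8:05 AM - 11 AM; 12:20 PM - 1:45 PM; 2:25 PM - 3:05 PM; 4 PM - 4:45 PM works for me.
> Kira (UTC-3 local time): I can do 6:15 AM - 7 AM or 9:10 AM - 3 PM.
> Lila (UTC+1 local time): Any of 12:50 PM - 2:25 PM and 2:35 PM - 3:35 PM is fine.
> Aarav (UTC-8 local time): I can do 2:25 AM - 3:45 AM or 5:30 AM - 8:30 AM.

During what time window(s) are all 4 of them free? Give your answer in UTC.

13:35-14:35

Ana in UTC: 09:05-12:00, 13:20-14:45, 15:25-16:05, 17:00-17:45 (add 1h to convert from UTC-1).
Kira in UTC: 09:15-10:00, 12:10-18:00 (add 3h to convert from UTC-3).
Lila in UTC: 11:50-13:25, 13:35-14:35 (subtract 1h to convert from UTC+1).
Aarav in UTC: 10:25-11:45, 13:30-16:30 (add 8h to convert from UTC-8).
Ana ∩ Kira: 09:15-10:00, 13:20-14:45, 15:25-16:05, 17:00-17:45.
Ana ∩ Kira ∩ Lila: 13:20-13:25, 13:35-14:35.
Ana ∩ Kira ∩ Lila ∩ Aarav: 13:35-14:35.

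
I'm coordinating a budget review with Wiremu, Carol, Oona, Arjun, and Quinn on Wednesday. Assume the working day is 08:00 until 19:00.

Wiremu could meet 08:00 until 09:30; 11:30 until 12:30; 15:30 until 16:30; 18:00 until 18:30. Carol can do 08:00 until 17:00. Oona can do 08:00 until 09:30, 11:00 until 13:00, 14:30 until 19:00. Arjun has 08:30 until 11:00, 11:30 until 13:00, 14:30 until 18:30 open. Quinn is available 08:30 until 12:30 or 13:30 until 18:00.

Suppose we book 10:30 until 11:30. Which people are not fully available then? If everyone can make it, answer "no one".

Arjun, Oona, Wiremu

Wiremu: not fully free for 10:30-11:30. Carol: free for 10:30-11:30. Oona: not fully free for 10:30-11:30. Arjun: not fully free for 10:30-11:30. Quinn: free for 10:30-11:30.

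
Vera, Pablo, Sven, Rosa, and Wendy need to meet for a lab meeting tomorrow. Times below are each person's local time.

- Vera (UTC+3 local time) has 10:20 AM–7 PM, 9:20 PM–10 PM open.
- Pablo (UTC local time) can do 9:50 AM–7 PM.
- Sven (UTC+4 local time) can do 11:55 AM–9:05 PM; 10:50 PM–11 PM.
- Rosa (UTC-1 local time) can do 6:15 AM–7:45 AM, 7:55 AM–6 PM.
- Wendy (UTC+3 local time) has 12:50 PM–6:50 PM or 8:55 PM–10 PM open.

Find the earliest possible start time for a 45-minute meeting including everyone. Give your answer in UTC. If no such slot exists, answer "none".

09:50

Vera in UTC: 07:20-16:00, 18:20-19:00 (subtract 3h to convert from UTC+3).
Pablo in UTC: 09:50-19:00.
Sven in UTC: 07:55-17:05, 18:50-19:00 (subtract 4h to convert from UTC+4).
Rosa in UTC: 07:15-08:45, 08:55-19:00 (add 1h to convert from UTC-1).
Wendy in UTC: 09:50-15:50, 17:55-19:00 (subtract 3h to convert from UTC+3).
Vera ∩ Pablo: 09:50-16:00, 18:20-19:00.
Vera ∩ Pablo ∩ Sven: 09:50-16:00, 18:50-19:00.
Vera ∩ Pablo ∩ Sven ∩ Rosa: 09:50-16:00, 18:50-19:00.
Vera ∩ Pablo ∩ Sven ∩ Rosa ∩ Wendy: 09:50-15:50, 18:50-19:00.
The first common window of at least 45 minutes is 09:50-15:50, so the earliest start is 09:50.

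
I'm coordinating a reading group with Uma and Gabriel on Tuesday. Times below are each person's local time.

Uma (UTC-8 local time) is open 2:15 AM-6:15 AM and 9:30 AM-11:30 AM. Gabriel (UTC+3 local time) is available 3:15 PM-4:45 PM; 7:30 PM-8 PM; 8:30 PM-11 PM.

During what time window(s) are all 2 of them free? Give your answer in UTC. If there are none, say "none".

Uma in UTC: 10:15-14:15, 17:30-19:30 (add 8h to convert from UTC-8).
Gabriel in UTC: 12:15-13:45, 16:30-17:00, 17:30-20:00 (subtract 3h to convert from UTC+3).
Uma ∩ Gabriel: 12:15-13:45, 17:30-19:30.
Those are the intersection windows.

12:15-13:45, 17:30-19:30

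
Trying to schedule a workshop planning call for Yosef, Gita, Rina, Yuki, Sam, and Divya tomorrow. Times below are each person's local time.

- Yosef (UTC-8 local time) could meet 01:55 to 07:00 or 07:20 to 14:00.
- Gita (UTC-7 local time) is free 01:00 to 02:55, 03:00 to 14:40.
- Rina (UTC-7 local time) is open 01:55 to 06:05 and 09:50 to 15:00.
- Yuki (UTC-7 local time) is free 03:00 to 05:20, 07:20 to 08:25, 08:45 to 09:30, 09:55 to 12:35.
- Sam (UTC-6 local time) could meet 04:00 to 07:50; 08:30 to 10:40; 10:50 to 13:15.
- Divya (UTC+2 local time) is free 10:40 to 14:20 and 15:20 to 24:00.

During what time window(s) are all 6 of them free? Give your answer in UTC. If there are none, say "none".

10:00-12:20, 16:55-19:15

Yosef in UTC: 09:55-15:00, 15:20-22:00 (add 8h to convert from UTC-8).
Gita in UTC: 08:00-09:55, 10:00-21:40 (add 7h to convert from UTC-7).
Rina in UTC: 08:55-13:05, 16:50-22:00 (add 7h to convert from UTC-7).
Yuki in UTC: 10:00-12:20, 14:20-15:25, 15:45-16:30, 16:55-19:35 (add 7h to convert from UTC-7).
Sam in UTC: 10:00-13:50, 14:30-16:40, 16:50-19:15 (add 6h to convert from UTC-6).
Divya in UTC: 08:40-12:20, 13:20-22:00 (subtract 2h to convert from UTC+2).
Yosef ∩ Gita: 10:00-15:00, 15:20-21:40.
Yosef ∩ Gita ∩ Rina: 10:00-13:05, 16:50-21:40.
Yosef ∩ Gita ∩ Rina ∩ Yuki: 10:00-12:20, 16:55-19:35.
Yosef ∩ Gita ∩ Rina ∩ Yuki ∩ Sam: 10:00-12:20, 16:55-19:15.
Yosef ∩ Gita ∩ Rina ∩ Yuki ∩ Sam ∩ Divya: 10:00-12:20, 16:55-19:15.
So the common availability across everyone is 10:00-12:20, 16:55-19:15.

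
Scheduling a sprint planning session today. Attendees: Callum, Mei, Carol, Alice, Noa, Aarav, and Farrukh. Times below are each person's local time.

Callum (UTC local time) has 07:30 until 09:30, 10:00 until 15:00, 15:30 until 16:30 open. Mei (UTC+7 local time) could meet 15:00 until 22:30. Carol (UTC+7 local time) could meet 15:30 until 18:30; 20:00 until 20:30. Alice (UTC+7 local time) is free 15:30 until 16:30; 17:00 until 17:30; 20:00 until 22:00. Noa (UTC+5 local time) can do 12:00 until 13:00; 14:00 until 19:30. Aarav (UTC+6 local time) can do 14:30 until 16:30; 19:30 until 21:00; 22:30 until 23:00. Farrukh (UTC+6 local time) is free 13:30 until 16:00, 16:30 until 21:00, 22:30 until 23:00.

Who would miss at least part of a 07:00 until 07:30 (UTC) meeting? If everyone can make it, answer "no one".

Callum in UTC: 07:30-09:30, 10:00-15:00, 15:30-16:30.
Mei in UTC: 08:00-15:30 (subtract 7h to convert from UTC+7).
Carol in UTC: 08:30-11:30, 13:00-13:30 (subtract 7h to convert from UTC+7).
Alice in UTC: 08:30-09:30, 10:00-10:30, 13:00-15:00 (subtract 7h to convert from UTC+7).
Noa in UTC: 07:00-08:00, 09:00-14:30 (subtract 5h to convert from UTC+5).
Aarav in UTC: 08:30-10:30, 13:30-15:00, 16:30-17:00 (subtract 6h to convert from UTC+6).
Farrukh in UTC: 07:30-10:00, 10:30-15:00, 16:30-17:00 (subtract 6h to convert from UTC+6).
Callum: not fully free for 07:00-07:30. Mei: not fully free for 07:00-07:30. Carol: not fully free for 07:00-07:30. Alice: not fully free for 07:00-07:30. Noa: free for 07:00-07:30. Aarav: not fully free for 07:00-07:30. Farrukh: not fully free for 07:00-07:30.

Aarav, Alice, Callum, Carol, Farrukh, Mei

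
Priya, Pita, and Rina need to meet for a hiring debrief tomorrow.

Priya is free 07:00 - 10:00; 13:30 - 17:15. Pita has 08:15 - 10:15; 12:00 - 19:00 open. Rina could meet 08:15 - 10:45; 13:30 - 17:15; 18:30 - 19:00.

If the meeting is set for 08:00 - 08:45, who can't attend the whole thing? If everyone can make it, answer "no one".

Pita, Rina

Priya: free for 08:00-08:45. Pita: not fully free for 08:00-08:45. Rina: not fully free for 08:00-08:45.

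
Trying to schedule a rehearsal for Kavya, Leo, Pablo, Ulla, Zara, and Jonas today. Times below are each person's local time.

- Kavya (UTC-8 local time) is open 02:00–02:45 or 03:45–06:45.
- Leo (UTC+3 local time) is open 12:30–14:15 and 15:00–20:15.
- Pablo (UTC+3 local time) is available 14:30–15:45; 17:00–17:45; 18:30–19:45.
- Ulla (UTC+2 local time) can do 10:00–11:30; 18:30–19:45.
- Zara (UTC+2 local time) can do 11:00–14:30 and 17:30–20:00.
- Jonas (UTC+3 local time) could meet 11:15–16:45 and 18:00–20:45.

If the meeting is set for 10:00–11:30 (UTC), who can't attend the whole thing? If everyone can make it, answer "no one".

Kavya, Leo, Pablo, Ulla

Kavya in UTC: 10:00-10:45, 11:45-14:45 (add 8h to convert from UTC-8).
Leo in UTC: 09:30-11:15, 12:00-17:15 (subtract 3h to convert from UTC+3).
Pablo in UTC: 11:30-12:45, 14:00-14:45, 15:30-16:45 (subtract 3h to convert from UTC+3).
Ulla in UTC: 08:00-09:30, 16:30-17:45 (subtract 2h to convert from UTC+2).
Zara in UTC: 09:00-12:30, 15:30-18:00 (subtract 2h to convert from UTC+2).
Jonas in UTC: 08:15-13:45, 15:00-17:45 (subtract 3h to convert from UTC+3).
Kavya: not fully free for 10:00-11:30. Leo: not fully free for 10:00-11:30. Pablo: not fully free for 10:00-11:30. Ulla: not fully free for 10:00-11:30. Zara: free for 10:00-11:30. Jonas: free for 10:00-11:30.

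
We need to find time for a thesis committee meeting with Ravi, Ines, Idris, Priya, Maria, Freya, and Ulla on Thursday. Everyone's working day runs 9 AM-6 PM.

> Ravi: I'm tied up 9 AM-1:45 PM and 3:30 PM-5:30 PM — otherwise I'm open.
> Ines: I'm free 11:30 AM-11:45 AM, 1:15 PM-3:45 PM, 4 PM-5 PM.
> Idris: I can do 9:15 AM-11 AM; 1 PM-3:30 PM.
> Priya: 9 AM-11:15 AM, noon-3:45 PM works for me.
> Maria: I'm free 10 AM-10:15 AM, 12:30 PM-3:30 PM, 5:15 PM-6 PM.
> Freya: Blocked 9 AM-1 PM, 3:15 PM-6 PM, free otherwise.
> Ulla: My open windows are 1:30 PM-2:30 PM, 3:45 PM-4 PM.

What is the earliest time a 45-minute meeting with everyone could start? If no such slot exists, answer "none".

Ravi free: 13:45-15:30, 17:30-18:00 (invert busy blocks within the working day).
Ines free: 11:30-11:45, 13:15-15:45, 16:00-17:00.
Idris free: 09:15-11:00, 13:00-15:30.
Priya free: 09:00-11:15, 12:00-15:45.
Maria free: 10:00-10:15, 12:30-15:30, 17:15-18:00.
Freya free: 13:00-15:15 (invert busy blocks within the working day).
Ulla free: 13:30-14:30, 15:45-16:00.
Ravi ∩ Ines: 13:45-15:30.
Ravi ∩ Ines ∩ Idris: 13:45-15:30.
Ravi ∩ Ines ∩ Idris ∩ Priya: 13:45-15:30.
Ravi ∩ Ines ∩ Idris ∩ Priya ∩ Maria: 13:45-15:30.
Ravi ∩ Ines ∩ Idris ∩ Priya ∩ Maria ∩ Freya: 13:45-15:15.
Ravi ∩ Ines ∩ Idris ∩ Priya ∩ Maria ∩ Freya ∩ Ulla: 13:45-14:30.
So the common availability across everyone is 13:45-14:30.
The first common window of at least 45 minutes is 13:45-14:30, so the earliest start is 13:45.

13:45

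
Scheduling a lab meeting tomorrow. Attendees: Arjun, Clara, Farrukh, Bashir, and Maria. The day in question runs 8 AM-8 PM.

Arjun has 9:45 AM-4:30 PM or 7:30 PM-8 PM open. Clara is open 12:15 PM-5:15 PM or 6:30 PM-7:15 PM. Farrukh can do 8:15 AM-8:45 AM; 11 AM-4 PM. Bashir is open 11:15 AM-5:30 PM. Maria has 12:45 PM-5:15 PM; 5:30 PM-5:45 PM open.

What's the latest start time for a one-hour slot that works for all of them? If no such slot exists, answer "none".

15:00

Arjun ∩ Clara: 12:15-16:30.
Arjun ∩ Clara ∩ Farrukh: 12:15-16:00.
Arjun ∩ Clara ∩ Farrukh ∩ Bashir: 12:15-16:00.
Arjun ∩ Clara ∩ Farrukh ∩ Bashir ∩ Maria: 12:45-16:00.
The last common window of at least 60 minutes is 12:45-16:00; a 60-minute meeting can start as late as 15:00 and still end by 16:00.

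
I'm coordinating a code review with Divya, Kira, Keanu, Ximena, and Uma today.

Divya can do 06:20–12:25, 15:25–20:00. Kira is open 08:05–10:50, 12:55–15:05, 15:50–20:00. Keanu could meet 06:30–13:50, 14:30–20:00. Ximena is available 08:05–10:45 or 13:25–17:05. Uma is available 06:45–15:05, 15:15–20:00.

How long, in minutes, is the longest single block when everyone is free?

160

Divya ∩ Kira: 08:05-10:50, 15:50-20:00.
Divya ∩ Kira ∩ Keanu: 08:05-10:50, 15:50-20:00.
Divya ∩ Kira ∩ Keanu ∩ Ximena: 08:05-10:45, 15:50-17:05.
Divya ∩ Kira ∩ Keanu ∩ Ximena ∩ Uma: 08:05-10:45, 15:50-17:05.
The longest is 08:05-10:45 at 160 minutes.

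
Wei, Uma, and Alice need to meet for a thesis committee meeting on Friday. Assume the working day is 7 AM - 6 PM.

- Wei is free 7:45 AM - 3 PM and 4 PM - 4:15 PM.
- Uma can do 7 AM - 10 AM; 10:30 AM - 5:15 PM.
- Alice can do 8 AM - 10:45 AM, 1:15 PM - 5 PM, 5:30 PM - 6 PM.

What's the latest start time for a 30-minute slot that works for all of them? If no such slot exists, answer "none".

14:30

Wei ∩ Uma: 07:45-10:00, 10:30-15:00, 16:00-16:15.
Wei ∩ Uma ∩ Alice: 08:00-10:00, 10:30-10:45, 13:15-15:00, 16:00-16:15.
Those are the intersection windows.
The last common window of at least 30 minutes is 13:15-15:00; a 30-minute meeting can start as late as 14:30 and still end by 15:00.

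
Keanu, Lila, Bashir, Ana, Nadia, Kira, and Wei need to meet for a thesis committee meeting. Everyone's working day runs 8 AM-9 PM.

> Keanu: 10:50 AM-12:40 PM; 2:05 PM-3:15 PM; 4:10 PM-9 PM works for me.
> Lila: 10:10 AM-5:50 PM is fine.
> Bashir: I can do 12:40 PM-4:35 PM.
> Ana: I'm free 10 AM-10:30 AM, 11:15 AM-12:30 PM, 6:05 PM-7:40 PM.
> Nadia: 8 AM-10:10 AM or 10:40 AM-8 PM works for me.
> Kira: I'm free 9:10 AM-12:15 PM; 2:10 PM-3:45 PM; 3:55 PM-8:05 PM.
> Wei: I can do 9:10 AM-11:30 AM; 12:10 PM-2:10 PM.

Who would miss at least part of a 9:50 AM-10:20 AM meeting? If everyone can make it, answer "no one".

Ana, Bashir, Keanu, Lila, Nadia

Keanu: not fully free for 09:50-10:20. Lila: not fully free for 09:50-10:20. Bashir: not fully free for 09:50-10:20. Ana: not fully free for 09:50-10:20. Nadia: not fully free for 09:50-10:20. Kira: free for 09:50-10:20. Wei: free for 09:50-10:20.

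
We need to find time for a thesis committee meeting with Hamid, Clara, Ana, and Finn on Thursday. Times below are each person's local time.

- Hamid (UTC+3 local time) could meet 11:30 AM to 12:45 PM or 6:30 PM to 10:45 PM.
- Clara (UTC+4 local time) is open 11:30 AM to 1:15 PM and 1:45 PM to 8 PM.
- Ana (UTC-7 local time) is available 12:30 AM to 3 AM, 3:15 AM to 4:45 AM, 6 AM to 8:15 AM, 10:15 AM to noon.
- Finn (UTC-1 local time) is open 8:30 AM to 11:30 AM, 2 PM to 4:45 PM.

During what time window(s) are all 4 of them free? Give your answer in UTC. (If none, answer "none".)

none

Hamid in UTC: 08:30-09:45, 15:30-19:45 (subtract 3h to convert from UTC+3).
Clara in UTC: 07:30-09:15, 09:45-16:00 (subtract 4h to convert from UTC+4).
Ana in UTC: 07:30-10:00, 10:15-11:45, 13:00-15:15, 17:15-19:00 (add 7h to convert from UTC-7).
Finn in UTC: 09:30-12:30, 15:00-17:45 (add 1h to convert from UTC-1).
Hamid ∩ Clara: 08:30-09:15, 15:30-16:00.
Hamid ∩ Clara ∩ Ana: 08:30-09:15.
Hamid ∩ Clara ∩ Ana ∩ Finn: ∅.
There is no time when everyone is free.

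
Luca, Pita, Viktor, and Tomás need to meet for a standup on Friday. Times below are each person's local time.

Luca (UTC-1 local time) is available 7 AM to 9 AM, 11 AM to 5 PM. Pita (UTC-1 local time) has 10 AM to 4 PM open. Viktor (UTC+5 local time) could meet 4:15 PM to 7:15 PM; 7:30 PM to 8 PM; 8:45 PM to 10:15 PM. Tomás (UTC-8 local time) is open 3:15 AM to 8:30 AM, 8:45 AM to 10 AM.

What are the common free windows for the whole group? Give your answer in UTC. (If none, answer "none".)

Luca in UTC: 08:00-10:00, 12:00-18:00 (add 1h to convert from UTC-1).
Pita in UTC: 11:00-17:00 (add 1h to convert from UTC-1).
Viktor in UTC: 11:15-14:15, 14:30-15:00, 15:45-17:15 (subtract 5h to convert from UTC+5).
Tomás in UTC: 11:15-16:30, 16:45-18:00 (add 8h to convert from UTC-8).
Luca ∩ Pita: 12:00-17:00.
Luca ∩ Pita ∩ Viktor: 12:00-14:15, 14:30-15:00, 15:45-17:00.
Luca ∩ Pita ∩ Viktor ∩ Tomás: 12:00-14:15, 14:30-15:00, 15:45-16:30, 16:45-17:00.

12:00-14:15, 14:30-15:00, 15:45-16:30, 16:45-17:00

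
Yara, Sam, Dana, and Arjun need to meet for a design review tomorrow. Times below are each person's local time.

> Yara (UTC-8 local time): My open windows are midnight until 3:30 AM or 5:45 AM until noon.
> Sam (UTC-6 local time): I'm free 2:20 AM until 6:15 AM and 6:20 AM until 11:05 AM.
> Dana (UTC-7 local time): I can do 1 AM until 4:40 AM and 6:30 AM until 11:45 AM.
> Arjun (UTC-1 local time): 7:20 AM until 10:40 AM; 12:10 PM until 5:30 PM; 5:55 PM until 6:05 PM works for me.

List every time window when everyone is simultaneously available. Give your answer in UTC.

08:20-11:30, 13:45-17:05

Yara in UTC: 08:00-11:30, 13:45-20:00 (add 8h to convert from UTC-8).
Sam in UTC: 08:20-12:15, 12:20-17:05 (add 6h to convert from UTC-6).
Dana in UTC: 08:00-11:40, 13:30-18:45 (add 7h to convert from UTC-7).
Arjun in UTC: 08:20-11:40, 13:10-18:30, 18:55-19:05 (add 1h to convert from UTC-1).
Yara ∩ Sam: 08:20-11:30, 13:45-17:05.
Yara ∩ Sam ∩ Dana: 08:20-11:30, 13:45-17:05.
Yara ∩ Sam ∩ Dana ∩ Arjun: 08:20-11:30, 13:45-17:05.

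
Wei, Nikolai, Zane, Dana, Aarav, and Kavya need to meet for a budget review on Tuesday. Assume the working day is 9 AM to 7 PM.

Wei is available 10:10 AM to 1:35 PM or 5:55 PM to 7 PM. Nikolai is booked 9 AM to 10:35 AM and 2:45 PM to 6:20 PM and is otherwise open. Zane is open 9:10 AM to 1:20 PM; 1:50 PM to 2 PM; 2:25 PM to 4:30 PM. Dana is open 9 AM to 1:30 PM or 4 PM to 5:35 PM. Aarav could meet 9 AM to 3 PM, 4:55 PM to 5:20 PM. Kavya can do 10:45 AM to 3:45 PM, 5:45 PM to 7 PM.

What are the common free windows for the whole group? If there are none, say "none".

Wei free: 10:10-13:35, 17:55-19:00.
Nikolai free: 10:35-14:45, 18:20-19:00 (invert busy blocks within the working day).
Zane free: 09:10-13:20, 13:50-14:00, 14:25-16:30.
Dana free: 09:00-13:30, 16:00-17:35.
Aarav free: 09:00-15:00, 16:55-17:20.
Kavya free: 10:45-15:45, 17:45-19:00.
Wei ∩ Nikolai: 10:35-13:35, 18:20-19:00.
Wei ∩ Nikolai ∩ Zane: 10:35-13:20.
Wei ∩ Nikolai ∩ Zane ∩ Dana: 10:35-13:20.
Wei ∩ Nikolai ∩ Zane ∩ Dana ∩ Aarav: 10:35-13:20.
Wei ∩ Nikolai ∩ Zane ∩ Dana ∩ Aarav ∩ Kavya: 10:45-13:20.

10:45-13:20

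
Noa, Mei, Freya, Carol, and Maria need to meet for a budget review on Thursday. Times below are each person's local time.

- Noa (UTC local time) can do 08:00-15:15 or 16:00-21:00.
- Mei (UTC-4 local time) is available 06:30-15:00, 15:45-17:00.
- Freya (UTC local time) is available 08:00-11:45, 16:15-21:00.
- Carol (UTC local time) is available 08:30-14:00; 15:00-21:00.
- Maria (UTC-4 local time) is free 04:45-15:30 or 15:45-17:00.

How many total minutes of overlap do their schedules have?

315

Noa in UTC: 08:00-15:15, 16:00-21:00.
Mei in UTC: 10:30-19:00, 19:45-21:00 (add 4h to convert from UTC-4).
Freya in UTC: 08:00-11:45, 16:15-21:00.
Carol in UTC: 08:30-14:00, 15:00-21:00.
Maria in UTC: 08:45-19:30, 19:45-21:00 (add 4h to convert from UTC-4).
Noa ∩ Mei: 10:30-15:15, 16:00-19:00, 19:45-21:00.
Noa ∩ Mei ∩ Freya: 10:30-11:45, 16:15-19:00, 19:45-21:00.
Noa ∩ Mei ∩ Freya ∩ Carol: 10:30-11:45, 16:15-19:00, 19:45-21:00.
Noa ∩ Mei ∩ Freya ∩ Carol ∩ Maria: 10:30-11:45, 16:15-19:00, 19:45-21:00.
Summing the common windows: 75 + 165 + 75 = 315 minutes.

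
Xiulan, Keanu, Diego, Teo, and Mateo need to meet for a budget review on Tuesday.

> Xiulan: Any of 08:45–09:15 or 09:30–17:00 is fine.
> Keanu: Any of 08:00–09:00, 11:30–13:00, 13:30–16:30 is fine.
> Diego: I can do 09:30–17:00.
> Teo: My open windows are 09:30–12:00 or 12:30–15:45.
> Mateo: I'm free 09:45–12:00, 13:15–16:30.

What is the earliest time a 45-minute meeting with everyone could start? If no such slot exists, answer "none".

13:30

Xiulan ∩ Keanu: 08:45-09:00, 11:30-13:00, 13:30-16:30.
Xiulan ∩ Keanu ∩ Diego: 11:30-13:00, 13:30-16:30.
Xiulan ∩ Keanu ∩ Diego ∩ Teo: 11:30-12:00, 12:30-13:00, 13:30-15:45.
Xiulan ∩ Keanu ∩ Diego ∩ Teo ∩ Mateo: 11:30-12:00, 13:30-15:45.
The first common window of at least 45 minutes is 13:30-15:45, so the earliest start is 13:30.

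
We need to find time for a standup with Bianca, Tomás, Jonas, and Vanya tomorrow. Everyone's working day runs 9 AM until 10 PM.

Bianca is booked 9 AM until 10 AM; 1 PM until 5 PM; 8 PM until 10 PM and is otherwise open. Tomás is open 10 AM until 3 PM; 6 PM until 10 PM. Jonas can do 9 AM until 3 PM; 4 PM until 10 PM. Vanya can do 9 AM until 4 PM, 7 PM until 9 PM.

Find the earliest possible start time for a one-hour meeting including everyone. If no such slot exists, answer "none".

10:00

Bianca free: 10:00-13:00, 17:00-20:00 (invert busy blocks within the working day).
Tomás free: 10:00-15:00, 18:00-22:00.
Jonas free: 09:00-15:00, 16:00-22:00.
Vanya free: 09:00-16:00, 19:00-21:00.
Bianca ∩ Tomás: 10:00-13:00, 18:00-20:00.
Bianca ∩ Tomás ∩ Jonas: 10:00-13:00, 18:00-20:00.
Bianca ∩ Tomás ∩ Jonas ∩ Vanya: 10:00-13:00, 19:00-20:00.
So the common availability across everyone is 10:00-13:00, 19:00-20:00.
The first common window of at least 60 minutes is 10:00-13:00, so the earliest start is 10:00.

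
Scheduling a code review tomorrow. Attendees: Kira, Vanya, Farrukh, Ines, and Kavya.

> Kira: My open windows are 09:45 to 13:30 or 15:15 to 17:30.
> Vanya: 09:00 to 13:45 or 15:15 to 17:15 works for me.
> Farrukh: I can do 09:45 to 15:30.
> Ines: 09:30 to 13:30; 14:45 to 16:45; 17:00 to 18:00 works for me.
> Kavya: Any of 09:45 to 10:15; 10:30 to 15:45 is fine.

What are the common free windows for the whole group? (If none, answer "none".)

09:45-10:15, 10:30-13:30, 15:15-15:30

Kira ∩ Vanya: 09:45-13:30, 15:15-17:15.
Kira ∩ Vanya ∩ Farrukh: 09:45-13:30, 15:15-15:30.
Kira ∩ Vanya ∩ Farrukh ∩ Ines: 09:45-13:30, 15:15-15:30.
Kira ∩ Vanya ∩ Farrukh ∩ Ines ∩ Kavya: 09:45-10:15, 10:30-13:30, 15:15-15:30.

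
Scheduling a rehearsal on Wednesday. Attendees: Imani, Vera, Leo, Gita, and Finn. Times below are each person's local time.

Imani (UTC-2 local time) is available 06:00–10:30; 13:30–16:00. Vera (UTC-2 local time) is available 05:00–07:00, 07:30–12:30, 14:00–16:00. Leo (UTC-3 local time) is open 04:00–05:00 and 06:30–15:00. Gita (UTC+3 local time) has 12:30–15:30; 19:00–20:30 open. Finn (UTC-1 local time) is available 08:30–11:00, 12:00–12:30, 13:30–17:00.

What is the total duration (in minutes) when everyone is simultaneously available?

240

Imani in UTC: 08:00-12:30, 15:30-18:00 (add 2h to convert from UTC-2).
Vera in UTC: 07:00-09:00, 09:30-14:30, 16:00-18:00 (add 2h to convert from UTC-2).
Leo in UTC: 07:00-08:00, 09:30-18:00 (add 3h to convert from UTC-3).
Gita in UTC: 09:30-12:30, 16:00-17:30 (subtract 3h to convert from UTC+3).
Finn in UTC: 09:30-12:00, 13:00-13:30, 14:30-18:00 (add 1h to convert from UTC-1).
Imani ∩ Vera: 08:00-09:00, 09:30-12:30, 16:00-18:00.
Imani ∩ Vera ∩ Leo: 09:30-12:30, 16:00-18:00.
Imani ∩ Vera ∩ Leo ∩ Gita: 09:30-12:30, 16:00-17:30.
Imani ∩ Vera ∩ Leo ∩ Gita ∩ Finn: 09:30-12:00, 16:00-17:30.
Summing the common windows: 150 + 90 = 240 minutes.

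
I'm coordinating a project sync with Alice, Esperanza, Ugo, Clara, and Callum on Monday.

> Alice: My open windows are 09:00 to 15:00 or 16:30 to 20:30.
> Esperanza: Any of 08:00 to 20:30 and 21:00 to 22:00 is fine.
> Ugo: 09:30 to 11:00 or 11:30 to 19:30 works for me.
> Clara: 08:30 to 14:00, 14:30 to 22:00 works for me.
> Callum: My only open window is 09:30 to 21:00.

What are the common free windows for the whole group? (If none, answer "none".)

Alice ∩ Esperanza: 09:00-15:00, 16:30-20:30.
Alice ∩ Esperanza ∩ Ugo: 09:30-11:00, 11:30-15:00, 16:30-19:30.
Alice ∩ Esperanza ∩ Ugo ∩ Clara: 09:30-11:00, 11:30-14:00, 14:30-15:00, 16:30-19:30.
Alice ∩ Esperanza ∩ Ugo ∩ Clara ∩ Callum: 09:30-11:00, 11:30-14:00, 14:30-15:00, 16:30-19:30.

09:30-11:00, 11:30-14:00, 14:30-15:00, 16:30-19:30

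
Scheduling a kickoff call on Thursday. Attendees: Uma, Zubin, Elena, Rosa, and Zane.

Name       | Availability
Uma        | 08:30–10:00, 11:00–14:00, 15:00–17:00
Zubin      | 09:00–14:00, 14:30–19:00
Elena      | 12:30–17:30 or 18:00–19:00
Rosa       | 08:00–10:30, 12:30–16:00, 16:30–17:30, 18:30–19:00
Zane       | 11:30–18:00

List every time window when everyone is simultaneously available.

Uma ∩ Zubin: 09:00-10:00, 11:00-14:00, 15:00-17:00.
Uma ∩ Zubin ∩ Elena: 12:30-14:00, 15:00-17:00.
Uma ∩ Zubin ∩ Elena ∩ Rosa: 12:30-14:00, 15:00-16:00, 16:30-17:00.
Uma ∩ Zubin ∩ Elena ∩ Rosa ∩ Zane: 12:30-14:00, 15:00-16:00, 16:30-17:00.
Those are the intersection windows.

12:30-14:00, 15:00-16:00, 16:30-17:00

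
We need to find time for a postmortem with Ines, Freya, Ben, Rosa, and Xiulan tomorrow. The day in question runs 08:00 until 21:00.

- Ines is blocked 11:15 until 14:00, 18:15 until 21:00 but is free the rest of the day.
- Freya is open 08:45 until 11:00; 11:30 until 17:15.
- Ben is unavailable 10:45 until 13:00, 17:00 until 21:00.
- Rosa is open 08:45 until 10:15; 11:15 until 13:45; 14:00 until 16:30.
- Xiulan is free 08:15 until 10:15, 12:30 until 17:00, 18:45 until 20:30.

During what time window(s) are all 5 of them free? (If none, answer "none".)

08:45-10:15, 14:00-16:30

Ines free: 08:00-11:15, 14:00-18:15 (invert busy blocks within the working day).
Freya free: 08:45-11:00, 11:30-17:15.
Ben free: 08:00-10:45, 13:00-17:00 (invert busy blocks within the working day).
Rosa free: 08:45-10:15, 11:15-13:45, 14:00-16:30.
Xiulan free: 08:15-10:15, 12:30-17:00, 18:45-20:30.
Ines ∩ Freya: 08:45-11:00, 14:00-17:15.
Ines ∩ Freya ∩ Ben: 08:45-10:45, 14:00-17:00.
Ines ∩ Freya ∩ Ben ∩ Rosa: 08:45-10:15, 14:00-16:30.
Ines ∩ Freya ∩ Ben ∩ Rosa ∩ Xiulan: 08:45-10:15, 14:00-16:30.
Those are the intersection windows.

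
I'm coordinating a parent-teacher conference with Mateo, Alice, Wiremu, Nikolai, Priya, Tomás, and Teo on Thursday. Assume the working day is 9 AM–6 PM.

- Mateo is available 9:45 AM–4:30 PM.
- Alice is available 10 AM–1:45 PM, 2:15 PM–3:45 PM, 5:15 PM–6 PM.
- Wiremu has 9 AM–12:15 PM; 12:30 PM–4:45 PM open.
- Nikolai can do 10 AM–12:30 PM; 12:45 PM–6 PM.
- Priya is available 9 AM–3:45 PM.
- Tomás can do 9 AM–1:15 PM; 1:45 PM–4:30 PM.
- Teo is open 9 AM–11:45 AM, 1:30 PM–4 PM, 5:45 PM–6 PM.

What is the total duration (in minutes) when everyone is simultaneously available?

Mateo ∩ Alice: 10:00-13:45, 14:15-15:45.
Mateo ∩ Alice ∩ Wiremu: 10:00-12:15, 12:30-13:45, 14:15-15:45.
Mateo ∩ Alice ∩ Wiremu ∩ Nikolai: 10:00-12:15, 12:45-13:45, 14:15-15:45.
Mateo ∩ Alice ∩ Wiremu ∩ Nikolai ∩ Priya: 10:00-12:15, 12:45-13:45, 14:15-15:45.
Mateo ∩ Alice ∩ Wiremu ∩ Nikolai ∩ Priya ∩ Tomás: 10:00-12:15, 12:45-13:15, 14:15-15:45.
Mateo ∩ Alice ∩ Wiremu ∩ Nikolai ∩ Priya ∩ Tomás ∩ Teo: 10:00-11:45, 14:15-15:45.
Summing the common windows: 105 + 90 = 195 minutes.

195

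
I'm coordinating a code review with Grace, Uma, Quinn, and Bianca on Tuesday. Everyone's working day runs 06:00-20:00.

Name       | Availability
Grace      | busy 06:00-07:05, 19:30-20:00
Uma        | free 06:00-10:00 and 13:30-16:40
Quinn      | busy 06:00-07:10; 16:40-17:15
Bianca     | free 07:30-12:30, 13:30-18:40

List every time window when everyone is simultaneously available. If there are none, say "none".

07:30-10:00, 13:30-16:40

Grace free: 07:05-19:30 (invert busy blocks within the working day).
Uma free: 06:00-10:00, 13:30-16:40.
Quinn free: 07:10-16:40, 17:15-20:00 (invert busy blocks within the working day).
Bianca free: 07:30-12:30, 13:30-18:40.
Grace ∩ Uma: 07:05-10:00, 13:30-16:40.
Grace ∩ Uma ∩ Quinn: 07:10-10:00, 13:30-16:40.
Grace ∩ Uma ∩ Quinn ∩ Bianca: 07:30-10:00, 13:30-16:40.
So the common availability across everyone is 07:30-10:00, 13:30-16:40.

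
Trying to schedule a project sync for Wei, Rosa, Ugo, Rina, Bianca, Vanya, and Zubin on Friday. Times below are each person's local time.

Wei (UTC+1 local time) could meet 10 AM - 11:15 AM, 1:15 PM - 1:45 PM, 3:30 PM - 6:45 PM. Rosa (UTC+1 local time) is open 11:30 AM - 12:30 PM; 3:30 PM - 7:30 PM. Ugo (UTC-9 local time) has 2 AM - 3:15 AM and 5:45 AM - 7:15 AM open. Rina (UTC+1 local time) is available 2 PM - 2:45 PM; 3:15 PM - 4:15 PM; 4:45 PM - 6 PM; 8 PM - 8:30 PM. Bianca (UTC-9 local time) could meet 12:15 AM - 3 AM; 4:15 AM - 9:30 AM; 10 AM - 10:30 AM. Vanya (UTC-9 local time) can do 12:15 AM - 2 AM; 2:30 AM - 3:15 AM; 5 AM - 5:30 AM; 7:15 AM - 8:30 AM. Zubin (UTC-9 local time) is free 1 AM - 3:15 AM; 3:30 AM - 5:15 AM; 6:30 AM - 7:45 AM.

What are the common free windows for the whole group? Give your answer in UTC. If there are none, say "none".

Wei in UTC: 09:00-10:15, 12:15-12:45, 14:30-17:45 (subtract 1h to convert from UTC+1).
Rosa in UTC: 10:30-11:30, 14:30-18:30 (subtract 1h to convert from UTC+1).
Ugo in UTC: 11:00-12:15, 14:45-16:15 (add 9h to convert from UTC-9).
Rina in UTC: 13:00-13:45, 14:15-15:15, 15:45-17:00, 19:00-19:30 (subtract 1h to convert from UTC+1).
Bianca in UTC: 09:15-12:00, 13:15-18:30, 19:00-19:30 (add 9h to convert from UTC-9).
Vanya in UTC: 09:15-11:00, 11:30-12:15, 14:00-14:30, 16:15-17:30 (add 9h to convert from UTC-9).
Zubin in UTC: 10:00-12:15, 12:30-14:15, 15:30-16:45 (add 9h to convert from UTC-9).
Wei ∩ Rosa: 14:30-17:45.
Wei ∩ Rosa ∩ Ugo: 14:45-16:15.
Wei ∩ Rosa ∩ Ugo ∩ Rina: 14:45-15:15, 15:45-16:15.
Wei ∩ Rosa ∩ Ugo ∩ Rina ∩ Bianca: 14:45-15:15, 15:45-16:15.
Wei ∩ Rosa ∩ Ugo ∩ Rina ∩ Bianca ∩ Vanya: ∅.
Wei ∩ Rosa ∩ Ugo ∩ Rina ∩ Bianca ∩ Vanya ∩ Zubin: ∅.
There is no time when everyone is free.

none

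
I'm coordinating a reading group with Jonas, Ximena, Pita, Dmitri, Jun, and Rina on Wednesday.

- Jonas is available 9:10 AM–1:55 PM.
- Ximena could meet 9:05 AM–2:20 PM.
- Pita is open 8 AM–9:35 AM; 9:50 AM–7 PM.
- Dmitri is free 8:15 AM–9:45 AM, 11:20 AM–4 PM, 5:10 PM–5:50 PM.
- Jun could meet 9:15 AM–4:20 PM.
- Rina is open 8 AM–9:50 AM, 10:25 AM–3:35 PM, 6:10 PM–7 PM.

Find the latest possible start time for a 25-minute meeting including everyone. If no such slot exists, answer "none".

Jonas ∩ Ximena: 09:10-13:55.
Jonas ∩ Ximena ∩ Pita: 09:10-09:35, 09:50-13:55.
Jonas ∩ Ximena ∩ Pita ∩ Dmitri: 09:10-09:35, 11:20-13:55.
Jonas ∩ Ximena ∩ Pita ∩ Dmitri ∩ Jun: 09:15-09:35, 11:20-13:55.
Jonas ∩ Ximena ∩ Pita ∩ Dmitri ∩ Jun ∩ Rina: 09:15-09:35, 11:20-13:55.
The last common window of at least 25 minutes is 11:20-13:55; a 25-minute meeting can start as late as 13:30 and still end by 13:55.

13:30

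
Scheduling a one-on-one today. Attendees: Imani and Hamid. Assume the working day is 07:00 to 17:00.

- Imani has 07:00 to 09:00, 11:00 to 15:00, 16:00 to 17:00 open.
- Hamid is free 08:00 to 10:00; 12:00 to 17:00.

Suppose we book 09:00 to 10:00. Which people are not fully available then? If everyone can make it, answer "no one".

Imani: not fully free for 09:00-10:00. Hamid: free for 09:00-10:00.

Imani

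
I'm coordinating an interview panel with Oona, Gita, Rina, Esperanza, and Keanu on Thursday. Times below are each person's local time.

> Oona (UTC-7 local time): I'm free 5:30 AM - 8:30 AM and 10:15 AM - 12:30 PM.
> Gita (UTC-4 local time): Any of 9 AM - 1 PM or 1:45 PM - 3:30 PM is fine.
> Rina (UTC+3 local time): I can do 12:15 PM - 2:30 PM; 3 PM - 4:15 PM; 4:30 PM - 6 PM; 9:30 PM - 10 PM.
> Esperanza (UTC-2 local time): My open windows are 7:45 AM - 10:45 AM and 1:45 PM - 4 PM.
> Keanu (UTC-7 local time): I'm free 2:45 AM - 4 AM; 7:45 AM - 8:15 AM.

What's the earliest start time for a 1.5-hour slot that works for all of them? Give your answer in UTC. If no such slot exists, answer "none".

Oona in UTC: 12:30-15:30, 17:15-19:30 (add 7h to convert from UTC-7).
Gita in UTC: 13:00-17:00, 17:45-19:30 (add 4h to convert from UTC-4).
Rina in UTC: 09:15-11:30, 12:00-13:15, 13:30-15:00, 18:30-19:00 (subtract 3h to convert from UTC+3).
Esperanza in UTC: 09:45-12:45, 15:45-18:00 (add 2h to convert from UTC-2).
Keanu in UTC: 09:45-11:00, 14:45-15:15 (add 7h to convert from UTC-7).
Oona ∩ Gita: 13:00-15:30, 17:45-19:30.
Oona ∩ Gita ∩ Rina: 13:00-13:15, 13:30-15:00, 18:30-19:00.
Oona ∩ Gita ∩ Rina ∩ Esperanza: ∅.
Oona ∩ Gita ∩ Rina ∩ Esperanza ∩ Keanu: ∅.
There is no time when everyone is free.
No common window is at least 90 minutes long.

none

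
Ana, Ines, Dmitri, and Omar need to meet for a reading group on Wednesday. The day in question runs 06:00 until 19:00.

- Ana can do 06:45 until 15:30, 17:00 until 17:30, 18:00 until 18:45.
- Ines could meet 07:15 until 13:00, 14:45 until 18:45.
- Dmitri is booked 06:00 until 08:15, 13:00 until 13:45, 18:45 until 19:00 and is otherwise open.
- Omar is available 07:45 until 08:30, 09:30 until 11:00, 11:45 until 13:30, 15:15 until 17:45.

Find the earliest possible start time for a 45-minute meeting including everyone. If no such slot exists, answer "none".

Ana free: 06:45-15:30, 17:00-17:30, 18:00-18:45.
Ines free: 07:15-13:00, 14:45-18:45.
Dmitri free: 08:15-13:00, 13:45-18:45 (invert busy blocks within the working day).
Omar free: 07:45-08:30, 09:30-11:00, 11:45-13:30, 15:15-17:45.
Ana ∩ Ines: 07:15-13:00, 14:45-15:30, 17:00-17:30, 18:00-18:45.
Ana ∩ Ines ∩ Dmitri: 08:15-13:00, 14:45-15:30, 17:00-17:30, 18:00-18:45.
Ana ∩ Ines ∩ Dmitri ∩ Omar: 08:15-08:30, 09:30-11:00, 11:45-13:00, 15:15-15:30, 17:00-17:30.
The first common window of at least 45 minutes is 09:30-11:00, so the earliest start is 09:30.

09:30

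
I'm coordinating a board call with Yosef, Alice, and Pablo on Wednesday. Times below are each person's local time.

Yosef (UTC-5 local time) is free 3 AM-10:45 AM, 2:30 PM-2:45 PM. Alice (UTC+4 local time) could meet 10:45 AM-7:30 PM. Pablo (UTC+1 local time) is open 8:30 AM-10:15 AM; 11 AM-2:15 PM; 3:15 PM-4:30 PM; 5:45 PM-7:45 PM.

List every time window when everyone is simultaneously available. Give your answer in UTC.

08:00-09:15, 10:00-13:15, 14:15-15:30

Yosef in UTC: 08:00-15:45, 19:30-19:45 (add 5h to convert from UTC-5).
Alice in UTC: 06:45-15:30 (subtract 4h to convert from UTC+4).
Pablo in UTC: 07:30-09:15, 10:00-13:15, 14:15-15:30, 16:45-18:45 (subtract 1h to convert from UTC+1).
Yosef ∩ Alice: 08:00-15:30.
Yosef ∩ Alice ∩ Pablo: 08:00-09:15, 10:00-13:15, 14:15-15:30.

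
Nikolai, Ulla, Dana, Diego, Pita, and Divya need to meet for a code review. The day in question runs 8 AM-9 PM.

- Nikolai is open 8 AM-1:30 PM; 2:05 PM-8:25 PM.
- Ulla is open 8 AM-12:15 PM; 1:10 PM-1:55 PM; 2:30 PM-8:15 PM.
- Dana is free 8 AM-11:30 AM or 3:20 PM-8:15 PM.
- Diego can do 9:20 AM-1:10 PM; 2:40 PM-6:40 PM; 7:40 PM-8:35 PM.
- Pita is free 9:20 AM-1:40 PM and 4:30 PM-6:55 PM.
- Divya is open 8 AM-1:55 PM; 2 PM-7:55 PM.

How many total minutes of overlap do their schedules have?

260

Nikolai ∩ Ulla: 08:00-12:15, 13:10-13:30, 14:30-20:15.
Nikolai ∩ Ulla ∩ Dana: 08:00-11:30, 15:20-20:15.
Nikolai ∩ Ulla ∩ Dana ∩ Diego: 09:20-11:30, 15:20-18:40, 19:40-20:15.
Nikolai ∩ Ulla ∩ Dana ∩ Diego ∩ Pita: 09:20-11:30, 16:30-18:40.
Nikolai ∩ Ulla ∩ Dana ∩ Diego ∩ Pita ∩ Divya: 09:20-11:30, 16:30-18:40.
So the common availability across everyone is 09:20-11:30, 16:30-18:40.
Summing the common windows: 130 + 130 = 260 minutes.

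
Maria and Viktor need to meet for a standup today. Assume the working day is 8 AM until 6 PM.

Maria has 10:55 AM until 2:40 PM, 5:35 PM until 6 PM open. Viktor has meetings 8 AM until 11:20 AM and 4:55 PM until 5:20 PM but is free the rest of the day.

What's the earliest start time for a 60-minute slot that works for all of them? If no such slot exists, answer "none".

Maria free: 10:55-14:40, 17:35-18:00.
Viktor free: 11:20-16:55, 17:20-18:00 (invert busy blocks within the working day).
Maria ∩ Viktor: 11:20-14:40, 17:35-18:00.
The first common window of at least 60 minutes is 11:20-14:40, so the earliest start is 11:20.

11:20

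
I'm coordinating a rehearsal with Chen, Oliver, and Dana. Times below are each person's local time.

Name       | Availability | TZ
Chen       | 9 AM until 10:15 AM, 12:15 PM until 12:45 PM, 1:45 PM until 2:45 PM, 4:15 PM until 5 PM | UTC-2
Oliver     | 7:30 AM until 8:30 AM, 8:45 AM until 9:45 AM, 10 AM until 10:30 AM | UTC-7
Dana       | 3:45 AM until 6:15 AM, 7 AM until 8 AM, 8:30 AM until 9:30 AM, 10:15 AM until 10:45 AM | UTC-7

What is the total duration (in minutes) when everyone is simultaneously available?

Chen in UTC: 11:00-12:15, 14:15-14:45, 15:45-16:45, 18:15-19:00 (add 2h to convert from UTC-2).
Oliver in UTC: 14:30-15:30, 15:45-16:45, 17:00-17:30 (add 7h to convert from UTC-7).
Dana in UTC: 10:45-13:15, 14:00-15:00, 15:30-16:30, 17:15-17:45 (add 7h to convert from UTC-7).
Chen ∩ Oliver: 14:30-14:45, 15:45-16:45.
Chen ∩ Oliver ∩ Dana: 14:30-14:45, 15:45-16:30.
Summing the common windows: 15 + 45 = 60 minutes.

60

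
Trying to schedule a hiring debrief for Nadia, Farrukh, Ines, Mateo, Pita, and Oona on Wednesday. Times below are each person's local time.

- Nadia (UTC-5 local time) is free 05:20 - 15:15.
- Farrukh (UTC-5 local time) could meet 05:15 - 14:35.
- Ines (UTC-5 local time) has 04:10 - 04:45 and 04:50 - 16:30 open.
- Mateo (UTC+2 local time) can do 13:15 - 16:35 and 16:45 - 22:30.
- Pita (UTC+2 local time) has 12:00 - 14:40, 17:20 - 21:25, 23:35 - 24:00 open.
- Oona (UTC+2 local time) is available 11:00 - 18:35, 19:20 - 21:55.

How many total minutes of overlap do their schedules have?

285

Nadia in UTC: 10:20-20:15 (add 5h to convert from UTC-5).
Farrukh in UTC: 10:15-19:35 (add 5h to convert from UTC-5).
Ines in UTC: 09:10-09:45, 09:50-21:30 (add 5h to convert from UTC-5).
Mateo in UTC: 11:15-14:35, 14:45-20:30 (subtract 2h to convert from UTC+2).
Pita in UTC: 10:00-12:40, 15:20-19:25, 21:35-22:00 (subtract 2h to convert from UTC+2).
Oona in UTC: 09:00-16:35, 17:20-19:55 (subtract 2h to convert from UTC+2).
Nadia ∩ Farrukh: 10:20-19:35.
Nadia ∩ Farrukh ∩ Ines: 10:20-19:35.
Nadia ∩ Farrukh ∩ Ines ∩ Mateo: 11:15-14:35, 14:45-19:35.
Nadia ∩ Farrukh ∩ Ines ∩ Mateo ∩ Pita: 11:15-12:40, 15:20-19:25.
Nadia ∩ Farrukh ∩ Ines ∩ Mateo ∩ Pita ∩ Oona: 11:15-12:40, 15:20-16:35, 17:20-19:25.
So the common availability across everyone is 11:15-12:40, 15:20-16:35, 17:20-19:25.
Summing the common windows: 85 + 75 + 125 = 285 minutes.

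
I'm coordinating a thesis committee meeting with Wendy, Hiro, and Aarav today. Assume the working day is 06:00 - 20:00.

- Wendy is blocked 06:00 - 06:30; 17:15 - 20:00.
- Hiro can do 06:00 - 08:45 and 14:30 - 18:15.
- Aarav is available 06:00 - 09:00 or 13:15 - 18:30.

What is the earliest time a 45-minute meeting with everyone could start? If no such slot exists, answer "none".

Wendy free: 06:30-17:15 (invert busy blocks within the working day).
Hiro free: 06:00-08:45, 14:30-18:15.
Aarav free: 06:00-09:00, 13:15-18:30.
Wendy ∩ Hiro: 06:30-08:45, 14:30-17:15.
Wendy ∩ Hiro ∩ Aarav: 06:30-08:45, 14:30-17:15.
So the common availability across everyone is 06:30-08:45, 14:30-17:15.
The first common window of at least 45 minutes is 06:30-08:45, so the earliest start is 06:30.

06:30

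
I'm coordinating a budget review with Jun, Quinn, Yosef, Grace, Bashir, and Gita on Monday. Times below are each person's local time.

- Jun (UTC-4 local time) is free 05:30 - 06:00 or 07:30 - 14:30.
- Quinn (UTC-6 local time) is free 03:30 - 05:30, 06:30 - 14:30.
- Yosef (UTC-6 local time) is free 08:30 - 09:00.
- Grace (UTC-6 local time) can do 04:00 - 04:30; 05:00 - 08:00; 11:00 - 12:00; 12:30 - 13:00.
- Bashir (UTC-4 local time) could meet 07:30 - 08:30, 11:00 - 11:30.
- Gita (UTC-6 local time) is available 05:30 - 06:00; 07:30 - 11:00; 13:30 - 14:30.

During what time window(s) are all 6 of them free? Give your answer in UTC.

Jun in UTC: 09:30-10:00, 11:30-18:30 (add 4h to convert from UTC-4).
Quinn in UTC: 09:30-11:30, 12:30-20:30 (add 6h to convert from UTC-6).
Yosef in UTC: 14:30-15:00 (add 6h to convert from UTC-6).
Grace in UTC: 10:00-10:30, 11:00-14:00, 17:00-18:00, 18:30-19:00 (add 6h to convert from UTC-6).
Bashir in UTC: 11:30-12:30, 15:00-15:30 (add 4h to convert from UTC-4).
Gita in UTC: 11:30-12:00, 13:30-17:00, 19:30-20:30 (add 6h to convert from UTC-6).
Jun ∩ Quinn: 09:30-10:00, 12:30-18:30.
Jun ∩ Quinn ∩ Yosef: 14:30-15:00.
Jun ∩ Quinn ∩ Yosef ∩ Grace: ∅.
Jun ∩ Quinn ∩ Yosef ∩ Grace ∩ Bashir: ∅.
Jun ∩ Quinn ∩ Yosef ∩ Grace ∩ Bashir ∩ Gita: ∅.
There is no time when everyone is free.

none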